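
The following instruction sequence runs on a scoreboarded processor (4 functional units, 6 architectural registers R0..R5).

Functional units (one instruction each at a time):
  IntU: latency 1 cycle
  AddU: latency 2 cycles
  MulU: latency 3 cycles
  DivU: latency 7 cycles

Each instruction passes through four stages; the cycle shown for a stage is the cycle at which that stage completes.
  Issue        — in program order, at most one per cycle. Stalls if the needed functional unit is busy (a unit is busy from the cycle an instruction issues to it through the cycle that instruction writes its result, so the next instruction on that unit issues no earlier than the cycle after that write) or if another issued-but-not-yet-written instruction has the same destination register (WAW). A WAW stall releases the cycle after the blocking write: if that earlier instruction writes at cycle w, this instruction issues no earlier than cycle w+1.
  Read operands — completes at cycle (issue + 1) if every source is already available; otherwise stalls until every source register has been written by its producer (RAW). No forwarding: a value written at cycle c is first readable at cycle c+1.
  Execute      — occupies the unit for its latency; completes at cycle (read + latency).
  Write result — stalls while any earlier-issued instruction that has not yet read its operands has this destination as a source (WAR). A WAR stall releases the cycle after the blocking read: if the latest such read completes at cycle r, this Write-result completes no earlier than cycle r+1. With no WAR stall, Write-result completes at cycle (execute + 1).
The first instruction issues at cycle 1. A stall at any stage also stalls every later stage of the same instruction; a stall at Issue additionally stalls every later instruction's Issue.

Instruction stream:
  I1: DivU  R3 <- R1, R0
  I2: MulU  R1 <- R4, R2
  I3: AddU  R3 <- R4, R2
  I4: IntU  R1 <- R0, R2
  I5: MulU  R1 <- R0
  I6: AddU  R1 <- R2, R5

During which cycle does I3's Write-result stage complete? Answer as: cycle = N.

cycle = 15

I1: IS=1 RO=2 EX=9 WR=10
I2: IS=2 RO=3 EX=6 WR=7
I3: IS=11 RO=12 EX=14 WR=15  [WAW R3: wait I1 write@10]
I4: IS=12 RO=13 EX=14 WR=15
I5: IS=16 RO=17 EX=20 WR=21  [WAW R1: wait I4 write@15]
I6: IS=22 RO=23 EX=25 WR=26  [WAW R1: wait I5 write@21]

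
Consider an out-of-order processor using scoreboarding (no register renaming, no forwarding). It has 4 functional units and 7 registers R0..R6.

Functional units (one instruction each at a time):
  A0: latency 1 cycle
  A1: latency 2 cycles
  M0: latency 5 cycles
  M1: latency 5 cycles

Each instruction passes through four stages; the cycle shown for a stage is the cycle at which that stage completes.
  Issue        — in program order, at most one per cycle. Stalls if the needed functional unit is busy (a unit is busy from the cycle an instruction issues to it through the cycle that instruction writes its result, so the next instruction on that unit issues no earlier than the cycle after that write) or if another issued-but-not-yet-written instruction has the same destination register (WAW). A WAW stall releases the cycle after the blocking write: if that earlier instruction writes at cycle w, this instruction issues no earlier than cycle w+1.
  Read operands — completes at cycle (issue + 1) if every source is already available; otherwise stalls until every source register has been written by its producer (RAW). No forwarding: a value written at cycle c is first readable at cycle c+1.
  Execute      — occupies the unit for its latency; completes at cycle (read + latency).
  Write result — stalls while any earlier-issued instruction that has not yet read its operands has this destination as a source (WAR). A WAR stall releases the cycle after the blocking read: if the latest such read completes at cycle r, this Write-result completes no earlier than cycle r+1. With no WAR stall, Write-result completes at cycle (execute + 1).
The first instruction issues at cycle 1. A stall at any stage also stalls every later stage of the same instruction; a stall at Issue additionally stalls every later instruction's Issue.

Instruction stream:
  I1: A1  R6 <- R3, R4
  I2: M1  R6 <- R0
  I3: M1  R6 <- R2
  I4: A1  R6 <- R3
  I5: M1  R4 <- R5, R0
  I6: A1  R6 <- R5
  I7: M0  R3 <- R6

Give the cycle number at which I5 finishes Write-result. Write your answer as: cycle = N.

cycle 1: I1 issues→A1
cycle 2: I1 reads
cycle 4: I1 exec-done
cycle 5: I1 writes R6
cycle 6: I2 issues→M1
cycle 7: I2 reads
cycle 12: I2 exec-done
cycle 13: I2 writes R6
cycle 14: I3 issues→M1
cycle 15: I3 reads
cycle 20: I3 exec-done
cycle 21: I3 writes R6
cycle 22: I4 issues→A1
cycle 23: I4 reads | I5 issues→M1
cycle 24: I5 reads
cycle 25: I4 exec-done
cycle 26: I4 writes R6
cycle 27: I6 issues→A1
cycle 28: I6 reads | I7 issues→M0
cycle 29: I5 exec-done
cycle 30: I5 writes R4 | I6 exec-done
cycle 31: I6 writes R6
cycle 32: I7 reads
cycle 37: I7 exec-done
cycle 38: I7 writes R3

cycle = 30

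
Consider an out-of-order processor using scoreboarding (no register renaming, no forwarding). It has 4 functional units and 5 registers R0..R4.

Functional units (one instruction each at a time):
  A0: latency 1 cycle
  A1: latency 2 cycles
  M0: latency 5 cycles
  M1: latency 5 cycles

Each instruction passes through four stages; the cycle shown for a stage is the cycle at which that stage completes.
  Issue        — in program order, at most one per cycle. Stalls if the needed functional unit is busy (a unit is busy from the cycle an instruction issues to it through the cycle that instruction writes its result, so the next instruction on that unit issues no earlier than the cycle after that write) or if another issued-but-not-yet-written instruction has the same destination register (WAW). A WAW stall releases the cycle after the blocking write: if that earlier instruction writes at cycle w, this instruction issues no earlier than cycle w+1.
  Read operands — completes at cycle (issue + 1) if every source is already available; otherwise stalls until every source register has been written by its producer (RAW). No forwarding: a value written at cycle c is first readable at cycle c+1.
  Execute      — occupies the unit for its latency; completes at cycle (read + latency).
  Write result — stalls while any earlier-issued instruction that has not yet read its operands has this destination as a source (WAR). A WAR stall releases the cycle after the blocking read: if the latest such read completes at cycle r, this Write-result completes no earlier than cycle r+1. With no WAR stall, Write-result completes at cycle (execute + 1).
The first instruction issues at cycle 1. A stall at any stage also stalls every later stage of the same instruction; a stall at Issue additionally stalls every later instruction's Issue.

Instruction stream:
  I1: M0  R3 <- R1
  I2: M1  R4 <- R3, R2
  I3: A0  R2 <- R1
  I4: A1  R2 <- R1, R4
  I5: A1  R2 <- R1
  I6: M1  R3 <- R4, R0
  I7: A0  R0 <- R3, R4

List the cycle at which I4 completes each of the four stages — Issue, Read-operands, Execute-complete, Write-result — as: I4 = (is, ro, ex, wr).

I1: IS=1 RO=2 EX=7 WR=8
I2: IS=2 RO=9 EX=14 WR=15  [RAW R3: wait I1 write@8]
I3: IS=3 RO=4 EX=5 WR=10  [WAR R2: wait I2 read@9]
I4: IS=11 RO=16 EX=18 WR=19  [WAW R2: wait I3 write@10; RAW R4: wait I2 write@15]
I5: IS=20 RO=21 EX=23 WR=24  [struct: A1 busy until I4 writes@19]
I6: IS=21 RO=22 EX=27 WR=28
I7: IS=22 RO=29 EX=30 WR=31  [RAW R3: wait I6 write@28]

I4 = (11, 16, 18, 19)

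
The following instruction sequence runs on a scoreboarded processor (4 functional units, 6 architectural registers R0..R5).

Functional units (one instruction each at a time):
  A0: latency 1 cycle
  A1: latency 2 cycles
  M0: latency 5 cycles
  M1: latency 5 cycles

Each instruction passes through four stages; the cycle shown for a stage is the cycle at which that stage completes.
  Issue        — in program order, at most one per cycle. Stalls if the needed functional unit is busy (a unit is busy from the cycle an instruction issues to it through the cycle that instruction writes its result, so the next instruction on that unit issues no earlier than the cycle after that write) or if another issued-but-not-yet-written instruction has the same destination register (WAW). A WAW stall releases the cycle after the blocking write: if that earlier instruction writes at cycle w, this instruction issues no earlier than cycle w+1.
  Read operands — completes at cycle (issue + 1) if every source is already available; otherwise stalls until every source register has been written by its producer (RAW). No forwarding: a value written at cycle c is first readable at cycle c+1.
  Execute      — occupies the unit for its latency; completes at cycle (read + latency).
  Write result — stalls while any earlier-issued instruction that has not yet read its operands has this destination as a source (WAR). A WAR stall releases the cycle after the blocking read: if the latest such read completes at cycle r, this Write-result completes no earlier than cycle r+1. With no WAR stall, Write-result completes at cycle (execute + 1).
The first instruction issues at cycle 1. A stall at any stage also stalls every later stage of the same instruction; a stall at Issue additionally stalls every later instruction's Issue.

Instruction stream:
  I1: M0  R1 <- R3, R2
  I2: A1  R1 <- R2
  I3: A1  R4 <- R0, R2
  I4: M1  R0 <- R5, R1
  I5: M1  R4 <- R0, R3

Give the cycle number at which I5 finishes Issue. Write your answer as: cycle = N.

cycle = 23

cycle 1: issue I1 (M0)
cycle 2: I1 read-ops
cycle 7: I1 finished on M0
cycle 8: I1→R1
cycle 9: issue I2 (A1)
cycle 10: I2 read-ops
cycle 12: I2 finished on A1
cycle 13: I2→R1
cycle 14: issue I3 (A1)
cycle 15: I3 read-ops, issue I4 (M1)
cycle 16: I4 read-ops
cycle 17: I3 finished on A1
cycle 18: I3→R4
cycle 21: I4 finished on M1
cycle 22: I4→R0
cycle 23: issue I5 (M1)
cycle 24: I5 read-ops
cycle 29: I5 finished on M1
cycle 30: I5→R4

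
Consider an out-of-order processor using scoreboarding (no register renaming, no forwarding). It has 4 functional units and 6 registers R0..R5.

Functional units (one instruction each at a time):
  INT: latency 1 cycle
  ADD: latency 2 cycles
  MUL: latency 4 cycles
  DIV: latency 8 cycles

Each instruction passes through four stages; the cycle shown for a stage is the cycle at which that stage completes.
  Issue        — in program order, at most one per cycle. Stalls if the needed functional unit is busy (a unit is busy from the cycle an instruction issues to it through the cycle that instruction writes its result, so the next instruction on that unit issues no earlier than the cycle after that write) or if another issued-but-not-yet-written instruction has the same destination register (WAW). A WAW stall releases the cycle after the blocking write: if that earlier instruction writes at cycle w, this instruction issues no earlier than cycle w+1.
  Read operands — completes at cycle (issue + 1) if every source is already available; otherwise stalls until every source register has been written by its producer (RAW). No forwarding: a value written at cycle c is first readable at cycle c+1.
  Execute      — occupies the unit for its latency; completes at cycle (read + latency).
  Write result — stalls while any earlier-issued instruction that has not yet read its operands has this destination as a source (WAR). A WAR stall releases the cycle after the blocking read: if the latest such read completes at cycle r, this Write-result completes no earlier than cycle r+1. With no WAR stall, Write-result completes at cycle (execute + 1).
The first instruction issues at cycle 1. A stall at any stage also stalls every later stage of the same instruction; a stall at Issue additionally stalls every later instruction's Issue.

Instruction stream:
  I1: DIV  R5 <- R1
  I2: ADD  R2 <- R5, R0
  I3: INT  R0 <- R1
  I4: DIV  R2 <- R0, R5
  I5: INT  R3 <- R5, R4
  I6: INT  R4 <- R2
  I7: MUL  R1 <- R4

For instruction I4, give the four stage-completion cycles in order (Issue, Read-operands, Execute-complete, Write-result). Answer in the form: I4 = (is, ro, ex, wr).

[1] I1→DIV
[2] I1 RO, I2→ADD
[3] I3→INT
[4] I3 RO
[5] I3 EX
[10] I1 EX
[11] I1 WR R5
[12] I2 RO
[13] I3 WR R0
[14] I2 EX
[15] I2 WR R2
[16] I4→DIV
[17] I4 RO, I5→INT
[18] I5 RO
[19] I5 EX
[20] I5 WR R3
[21] I6→INT
[22] I7→MUL
[25] I4 EX
[26] I4 WR R2
[27] I6 RO
[28] I6 EX
[29] I6 WR R4
[30] I7 RO
[34] I7 EX
[35] I7 WR R1

I4 = (16, 17, 25, 26)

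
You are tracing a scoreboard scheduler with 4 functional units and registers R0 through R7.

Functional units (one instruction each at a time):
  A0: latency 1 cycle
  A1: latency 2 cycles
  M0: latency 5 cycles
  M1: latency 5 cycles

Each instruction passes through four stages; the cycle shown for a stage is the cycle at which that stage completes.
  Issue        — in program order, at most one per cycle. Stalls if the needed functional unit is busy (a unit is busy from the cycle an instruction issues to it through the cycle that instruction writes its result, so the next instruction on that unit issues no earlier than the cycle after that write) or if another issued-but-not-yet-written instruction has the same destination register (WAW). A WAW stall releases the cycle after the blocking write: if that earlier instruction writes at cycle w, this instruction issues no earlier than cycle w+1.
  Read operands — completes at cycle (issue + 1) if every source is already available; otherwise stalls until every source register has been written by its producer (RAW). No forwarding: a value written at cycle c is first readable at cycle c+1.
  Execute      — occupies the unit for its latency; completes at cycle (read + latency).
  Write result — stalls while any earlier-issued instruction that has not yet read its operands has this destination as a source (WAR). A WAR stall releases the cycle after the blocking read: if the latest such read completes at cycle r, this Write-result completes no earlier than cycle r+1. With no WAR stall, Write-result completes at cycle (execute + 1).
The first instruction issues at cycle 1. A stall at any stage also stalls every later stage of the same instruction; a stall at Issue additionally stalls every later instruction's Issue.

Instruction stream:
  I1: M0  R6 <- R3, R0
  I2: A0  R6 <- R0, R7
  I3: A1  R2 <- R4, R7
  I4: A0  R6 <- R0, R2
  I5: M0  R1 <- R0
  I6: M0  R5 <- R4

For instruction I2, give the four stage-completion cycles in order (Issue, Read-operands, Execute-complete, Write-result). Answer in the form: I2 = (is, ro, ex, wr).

cycle 1: I1→M0
cycle 2: I1 RO
cycle 7: I1 EX
cycle 8: I1 WR R6
cycle 9: I2→A0
cycle 10: I2 RO · I3→A1
cycle 11: I2 EX · I3 RO
cycle 12: I2 WR R6
cycle 13: I3 EX · I4→A0
cycle 14: I3 WR R2 · I5→M0
cycle 15: I4 RO · I5 RO
cycle 16: I4 EX
cycle 17: I4 WR R6
cycle 20: I5 EX
cycle 21: I5 WR R1
cycle 22: I6→M0
cycle 23: I6 RO
cycle 28: I6 EX
cycle 29: I6 WR R5

I2 = (9, 10, 11, 12)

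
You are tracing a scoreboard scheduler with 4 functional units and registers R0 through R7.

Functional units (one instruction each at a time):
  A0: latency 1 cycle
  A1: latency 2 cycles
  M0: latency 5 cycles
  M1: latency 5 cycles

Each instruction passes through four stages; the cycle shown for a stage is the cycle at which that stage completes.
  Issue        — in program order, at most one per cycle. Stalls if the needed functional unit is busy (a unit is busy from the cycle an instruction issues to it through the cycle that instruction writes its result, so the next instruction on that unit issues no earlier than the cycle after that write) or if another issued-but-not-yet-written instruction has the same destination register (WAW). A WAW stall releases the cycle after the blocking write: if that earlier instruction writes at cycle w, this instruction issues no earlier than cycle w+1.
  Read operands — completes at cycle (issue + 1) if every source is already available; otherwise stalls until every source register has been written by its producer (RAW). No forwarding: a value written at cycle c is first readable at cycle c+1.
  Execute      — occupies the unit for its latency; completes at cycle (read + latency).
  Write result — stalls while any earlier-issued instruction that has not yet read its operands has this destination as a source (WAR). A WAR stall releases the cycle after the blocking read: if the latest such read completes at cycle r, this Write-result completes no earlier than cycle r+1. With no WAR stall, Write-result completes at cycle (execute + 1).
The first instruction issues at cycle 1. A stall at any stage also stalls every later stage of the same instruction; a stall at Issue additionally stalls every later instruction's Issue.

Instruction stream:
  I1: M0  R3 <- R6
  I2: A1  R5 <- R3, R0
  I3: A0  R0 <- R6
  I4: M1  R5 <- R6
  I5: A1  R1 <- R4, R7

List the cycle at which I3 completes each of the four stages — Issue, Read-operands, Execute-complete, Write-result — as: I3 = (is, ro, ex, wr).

I3 = (3, 4, 5, 10)

c1: issue I1 (M0)
c2: I1 read-ops · issue I2 (A1)
c3: issue I3 (A0)
c4: I3 read-ops
c5: I3 finished on A0
c7: I1 finished on M0
c8: I1→R3
c9: I2 read-ops
c10: I3→R0
c11: I2 finished on A1
c12: I2→R5
c13: issue I4 (M1)
c14: I4 read-ops · issue I5 (A1)
c15: I5 read-ops
c17: I5 finished on A1
c18: I5→R1
c19: I4 finished on M1
c20: I4→R5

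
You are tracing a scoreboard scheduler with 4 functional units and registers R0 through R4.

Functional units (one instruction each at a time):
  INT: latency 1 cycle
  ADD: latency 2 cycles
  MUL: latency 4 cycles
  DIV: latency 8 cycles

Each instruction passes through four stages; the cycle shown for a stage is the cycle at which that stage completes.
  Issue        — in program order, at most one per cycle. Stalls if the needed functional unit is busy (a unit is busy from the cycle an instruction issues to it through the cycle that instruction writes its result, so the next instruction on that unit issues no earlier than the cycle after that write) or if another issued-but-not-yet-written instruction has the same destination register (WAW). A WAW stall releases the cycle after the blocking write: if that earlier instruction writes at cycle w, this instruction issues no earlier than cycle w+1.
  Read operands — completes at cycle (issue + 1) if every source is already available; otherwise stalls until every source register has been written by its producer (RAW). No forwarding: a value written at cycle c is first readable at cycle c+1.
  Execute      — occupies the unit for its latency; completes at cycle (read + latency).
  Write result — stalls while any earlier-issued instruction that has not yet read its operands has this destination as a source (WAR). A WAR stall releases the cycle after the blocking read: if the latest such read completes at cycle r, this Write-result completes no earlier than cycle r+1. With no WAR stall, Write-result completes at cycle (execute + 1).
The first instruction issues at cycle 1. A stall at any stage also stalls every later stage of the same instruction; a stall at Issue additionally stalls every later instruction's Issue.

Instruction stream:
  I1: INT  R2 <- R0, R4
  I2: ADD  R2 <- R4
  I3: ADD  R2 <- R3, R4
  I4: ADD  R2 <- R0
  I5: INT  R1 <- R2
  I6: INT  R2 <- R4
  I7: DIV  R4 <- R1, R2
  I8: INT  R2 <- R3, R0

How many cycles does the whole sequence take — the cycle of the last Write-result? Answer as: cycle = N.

cycle = 36

t=1  I1 issues→INT
t=2  I1 reads
t=3  I1 exec-done
t=4  I1 writes R2
t=5  I2 issues→ADD
t=6  I2 reads
t=8  I2 exec-done
t=9  I2 writes R2
t=10  I3 issues→ADD
t=11  I3 reads
t=13  I3 exec-done
t=14  I3 writes R2
t=15  I4 issues→ADD
t=16  I4 reads · I5 issues→INT
t=18  I4 exec-done
t=19  I4 writes R2
t=20  I5 reads
t=21  I5 exec-done
t=22  I5 writes R1
t=23  I6 issues→INT
t=24  I6 reads · I7 issues→DIV
t=25  I6 exec-done
t=26  I6 writes R2
t=27  I7 reads · I8 issues→INT
t=28  I8 reads
t=29  I8 exec-done
t=30  I8 writes R2
t=35  I7 exec-done
t=36  I7 writes R4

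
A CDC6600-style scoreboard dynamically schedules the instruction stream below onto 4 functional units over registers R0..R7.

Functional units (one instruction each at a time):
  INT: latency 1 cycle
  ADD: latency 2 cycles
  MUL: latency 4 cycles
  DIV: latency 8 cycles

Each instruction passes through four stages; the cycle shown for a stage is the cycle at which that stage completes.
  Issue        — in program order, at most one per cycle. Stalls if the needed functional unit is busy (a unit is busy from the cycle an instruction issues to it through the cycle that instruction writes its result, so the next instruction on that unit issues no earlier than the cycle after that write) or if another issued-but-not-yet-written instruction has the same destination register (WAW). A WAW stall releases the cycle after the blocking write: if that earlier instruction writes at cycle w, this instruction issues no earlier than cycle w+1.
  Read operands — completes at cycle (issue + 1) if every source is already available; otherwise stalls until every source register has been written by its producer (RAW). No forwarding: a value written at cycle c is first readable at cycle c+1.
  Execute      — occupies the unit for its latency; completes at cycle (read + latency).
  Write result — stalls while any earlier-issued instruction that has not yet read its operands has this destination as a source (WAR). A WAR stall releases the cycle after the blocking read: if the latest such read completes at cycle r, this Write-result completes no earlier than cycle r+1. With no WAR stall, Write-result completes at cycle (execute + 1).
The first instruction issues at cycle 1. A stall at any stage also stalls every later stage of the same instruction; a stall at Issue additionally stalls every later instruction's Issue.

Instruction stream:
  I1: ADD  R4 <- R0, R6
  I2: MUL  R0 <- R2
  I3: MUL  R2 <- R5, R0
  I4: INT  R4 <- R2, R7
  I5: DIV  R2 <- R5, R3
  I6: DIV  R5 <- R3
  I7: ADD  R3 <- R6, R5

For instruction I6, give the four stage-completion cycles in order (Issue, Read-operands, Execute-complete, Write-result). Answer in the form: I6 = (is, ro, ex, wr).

I6 = (27, 28, 36, 37)

[1] I1 issues→ADD
[2] I1 reads; I2 issues→MUL
[3] I2 reads
[4] I1 exec-done
[5] I1 writes R4
[7] I2 exec-done
[8] I2 writes R0
[9] I3 issues→MUL
[10] I3 reads; I4 issues→INT
[14] I3 exec-done
[15] I3 writes R2
[16] I4 reads; I5 issues→DIV
[17] I4 exec-done; I5 reads
[18] I4 writes R4
[25] I5 exec-done
[26] I5 writes R2
[27] I6 issues→DIV
[28] I6 reads; I7 issues→ADD
[36] I6 exec-done
[37] I6 writes R5
[38] I7 reads
[40] I7 exec-done
[41] I7 writes R3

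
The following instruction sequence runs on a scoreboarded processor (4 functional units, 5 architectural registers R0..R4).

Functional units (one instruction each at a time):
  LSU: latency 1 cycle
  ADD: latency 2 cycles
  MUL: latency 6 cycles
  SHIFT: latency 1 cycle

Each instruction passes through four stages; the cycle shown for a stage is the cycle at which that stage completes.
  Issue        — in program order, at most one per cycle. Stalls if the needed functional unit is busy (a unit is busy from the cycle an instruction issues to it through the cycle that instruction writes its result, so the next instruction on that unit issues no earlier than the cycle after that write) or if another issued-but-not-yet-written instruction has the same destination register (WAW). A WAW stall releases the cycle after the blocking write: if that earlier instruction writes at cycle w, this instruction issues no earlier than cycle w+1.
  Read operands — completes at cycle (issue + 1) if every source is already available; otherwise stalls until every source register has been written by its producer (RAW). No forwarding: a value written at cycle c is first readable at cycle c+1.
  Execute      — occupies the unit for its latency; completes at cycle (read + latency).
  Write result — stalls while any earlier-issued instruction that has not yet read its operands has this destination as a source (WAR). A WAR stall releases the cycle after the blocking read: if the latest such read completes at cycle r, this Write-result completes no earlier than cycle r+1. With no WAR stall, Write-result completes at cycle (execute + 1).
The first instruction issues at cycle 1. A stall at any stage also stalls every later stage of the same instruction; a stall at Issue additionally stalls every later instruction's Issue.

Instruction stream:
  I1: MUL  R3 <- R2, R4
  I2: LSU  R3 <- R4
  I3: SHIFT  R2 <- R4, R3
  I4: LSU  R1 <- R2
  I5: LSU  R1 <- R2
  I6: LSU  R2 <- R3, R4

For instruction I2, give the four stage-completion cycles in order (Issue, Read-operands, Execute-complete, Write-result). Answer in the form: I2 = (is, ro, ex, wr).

I2 = (10, 11, 12, 13)

1) issue 1, read 2, done 8, write 9
2) issue 10, read 11, done 12, write 13  <WAW R3: wait I1 write@9>
3) issue 11, read 14, done 15, write 16  <RAW R3: wait I2 write@13>
4) issue 14, read 17, done 18, write 19  <struct: LSU busy until I2 writes@13 / RAW R2: wait I3 write@16>
5) issue 20, read 21, done 22, write 23  <struct: LSU busy until I4 writes@19>
6) issue 24, read 25, done 26, write 27  <struct: LSU busy until I5 writes@23>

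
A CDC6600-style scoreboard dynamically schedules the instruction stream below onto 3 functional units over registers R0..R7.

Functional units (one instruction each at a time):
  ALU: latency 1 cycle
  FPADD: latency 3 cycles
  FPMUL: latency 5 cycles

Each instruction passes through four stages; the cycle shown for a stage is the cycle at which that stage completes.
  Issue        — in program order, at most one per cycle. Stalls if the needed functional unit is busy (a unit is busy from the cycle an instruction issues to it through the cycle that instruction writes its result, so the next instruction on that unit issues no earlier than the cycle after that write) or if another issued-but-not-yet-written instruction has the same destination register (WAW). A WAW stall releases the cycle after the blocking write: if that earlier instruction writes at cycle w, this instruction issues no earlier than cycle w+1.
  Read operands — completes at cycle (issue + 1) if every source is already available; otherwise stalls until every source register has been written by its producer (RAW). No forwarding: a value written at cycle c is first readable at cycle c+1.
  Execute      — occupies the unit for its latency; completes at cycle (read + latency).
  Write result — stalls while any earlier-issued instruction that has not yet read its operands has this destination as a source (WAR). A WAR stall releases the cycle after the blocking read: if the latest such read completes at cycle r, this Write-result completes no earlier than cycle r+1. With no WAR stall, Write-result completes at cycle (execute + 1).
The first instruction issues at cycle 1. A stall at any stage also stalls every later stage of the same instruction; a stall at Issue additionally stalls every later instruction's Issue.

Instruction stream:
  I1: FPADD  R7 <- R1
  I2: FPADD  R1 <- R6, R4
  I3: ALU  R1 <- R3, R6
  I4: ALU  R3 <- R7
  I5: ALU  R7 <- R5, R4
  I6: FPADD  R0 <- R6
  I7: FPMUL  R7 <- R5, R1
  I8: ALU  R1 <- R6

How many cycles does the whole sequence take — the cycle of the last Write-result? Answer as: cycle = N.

cycle = 32

I1  is:1  ro:2  ex:5  wr:6
I2  is:7  ro:8  ex:11  wr:12  — struct: FPADD busy until I1 writes@6
I3  is:13  ro:14  ex:15  wr:16  — WAW R1: wait I2 write@12
I4  is:17  ro:18  ex:19  wr:20  — struct: ALU busy until I3 writes@16
I5  is:21  ro:22  ex:23  wr:24  — struct: ALU busy until I4 writes@20
I6  is:22  ro:23  ex:26  wr:27
I7  is:25  ro:26  ex:31  wr:32  — WAW R7: wait I5 write@24
I8  is:26  ro:27  ex:28  wr:29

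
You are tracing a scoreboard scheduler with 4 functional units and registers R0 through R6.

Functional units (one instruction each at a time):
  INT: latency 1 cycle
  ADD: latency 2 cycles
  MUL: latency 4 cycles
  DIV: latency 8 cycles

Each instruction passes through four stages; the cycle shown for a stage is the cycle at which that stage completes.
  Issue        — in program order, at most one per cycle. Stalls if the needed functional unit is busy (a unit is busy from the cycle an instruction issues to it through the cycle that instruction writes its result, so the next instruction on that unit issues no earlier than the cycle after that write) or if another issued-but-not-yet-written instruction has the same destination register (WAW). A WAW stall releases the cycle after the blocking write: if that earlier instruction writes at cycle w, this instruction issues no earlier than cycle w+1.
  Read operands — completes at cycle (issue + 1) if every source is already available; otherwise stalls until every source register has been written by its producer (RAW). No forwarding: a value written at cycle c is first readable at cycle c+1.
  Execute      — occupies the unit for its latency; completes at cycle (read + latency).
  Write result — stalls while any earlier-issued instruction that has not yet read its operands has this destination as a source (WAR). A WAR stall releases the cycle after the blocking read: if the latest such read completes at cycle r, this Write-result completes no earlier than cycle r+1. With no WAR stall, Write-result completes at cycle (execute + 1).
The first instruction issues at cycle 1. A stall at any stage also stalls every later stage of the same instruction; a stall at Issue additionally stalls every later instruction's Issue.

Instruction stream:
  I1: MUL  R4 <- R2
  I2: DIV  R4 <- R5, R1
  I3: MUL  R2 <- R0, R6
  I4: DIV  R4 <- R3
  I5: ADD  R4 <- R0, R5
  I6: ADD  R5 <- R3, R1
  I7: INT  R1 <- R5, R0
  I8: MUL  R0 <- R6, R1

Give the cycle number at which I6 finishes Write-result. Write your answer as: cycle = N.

cycle = 39

[1] issue I1 (MUL)
[2] I1 read-ops
[6] I1 finished on MUL
[7] I1→R4
[8] issue I2 (DIV)
[9] I2 read-ops | issue I3 (MUL)
[10] I3 read-ops
[14] I3 finished on MUL
[15] I3→R2
[17] I2 finished on DIV
[18] I2→R4
[19] issue I4 (DIV)
[20] I4 read-ops
[28] I4 finished on DIV
[29] I4→R4
[30] issue I5 (ADD)
[31] I5 read-ops
[33] I5 finished on ADD
[34] I5→R4
[35] issue I6 (ADD)
[36] I6 read-ops | issue I7 (INT)
[37] issue I8 (MUL)
[38] I6 finished on ADD
[39] I6→R5
[40] I7 read-ops
[41] I7 finished on INT
[42] I7→R1
[43] I8 read-ops
[47] I8 finished on MUL
[48] I8→R0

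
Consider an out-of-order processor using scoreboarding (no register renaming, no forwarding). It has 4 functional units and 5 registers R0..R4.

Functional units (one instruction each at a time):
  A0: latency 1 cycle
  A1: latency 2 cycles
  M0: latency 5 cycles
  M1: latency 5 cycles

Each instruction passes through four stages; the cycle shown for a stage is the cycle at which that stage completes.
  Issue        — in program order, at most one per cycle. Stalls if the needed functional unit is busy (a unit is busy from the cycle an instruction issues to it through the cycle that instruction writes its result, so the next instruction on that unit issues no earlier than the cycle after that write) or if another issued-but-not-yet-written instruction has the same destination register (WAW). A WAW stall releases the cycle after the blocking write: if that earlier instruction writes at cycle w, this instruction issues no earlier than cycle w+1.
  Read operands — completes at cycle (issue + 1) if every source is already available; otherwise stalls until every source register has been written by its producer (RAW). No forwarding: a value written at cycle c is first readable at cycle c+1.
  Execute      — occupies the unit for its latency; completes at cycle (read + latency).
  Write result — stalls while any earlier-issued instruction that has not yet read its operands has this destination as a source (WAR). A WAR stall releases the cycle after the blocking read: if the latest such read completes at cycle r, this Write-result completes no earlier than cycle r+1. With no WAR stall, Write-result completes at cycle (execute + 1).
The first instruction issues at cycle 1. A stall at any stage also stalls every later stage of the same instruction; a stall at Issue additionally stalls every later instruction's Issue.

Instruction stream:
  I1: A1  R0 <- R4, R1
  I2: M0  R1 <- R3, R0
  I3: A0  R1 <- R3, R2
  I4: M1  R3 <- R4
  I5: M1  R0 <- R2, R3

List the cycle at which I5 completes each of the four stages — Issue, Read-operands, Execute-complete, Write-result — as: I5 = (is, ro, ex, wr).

I5 = (22, 23, 28, 29)

I1  is:1  ro:2  ex:4  wr:5
I2  is:2  ro:6  ex:11  wr:12  — RAW R0: wait I1 write@5
I3  is:13  ro:14  ex:15  wr:16  — WAW R1: wait I2 write@12
I4  is:14  ro:15  ex:20  wr:21
I5  is:22  ro:23  ex:28  wr:29  — struct: M1 busy until I4 writes@21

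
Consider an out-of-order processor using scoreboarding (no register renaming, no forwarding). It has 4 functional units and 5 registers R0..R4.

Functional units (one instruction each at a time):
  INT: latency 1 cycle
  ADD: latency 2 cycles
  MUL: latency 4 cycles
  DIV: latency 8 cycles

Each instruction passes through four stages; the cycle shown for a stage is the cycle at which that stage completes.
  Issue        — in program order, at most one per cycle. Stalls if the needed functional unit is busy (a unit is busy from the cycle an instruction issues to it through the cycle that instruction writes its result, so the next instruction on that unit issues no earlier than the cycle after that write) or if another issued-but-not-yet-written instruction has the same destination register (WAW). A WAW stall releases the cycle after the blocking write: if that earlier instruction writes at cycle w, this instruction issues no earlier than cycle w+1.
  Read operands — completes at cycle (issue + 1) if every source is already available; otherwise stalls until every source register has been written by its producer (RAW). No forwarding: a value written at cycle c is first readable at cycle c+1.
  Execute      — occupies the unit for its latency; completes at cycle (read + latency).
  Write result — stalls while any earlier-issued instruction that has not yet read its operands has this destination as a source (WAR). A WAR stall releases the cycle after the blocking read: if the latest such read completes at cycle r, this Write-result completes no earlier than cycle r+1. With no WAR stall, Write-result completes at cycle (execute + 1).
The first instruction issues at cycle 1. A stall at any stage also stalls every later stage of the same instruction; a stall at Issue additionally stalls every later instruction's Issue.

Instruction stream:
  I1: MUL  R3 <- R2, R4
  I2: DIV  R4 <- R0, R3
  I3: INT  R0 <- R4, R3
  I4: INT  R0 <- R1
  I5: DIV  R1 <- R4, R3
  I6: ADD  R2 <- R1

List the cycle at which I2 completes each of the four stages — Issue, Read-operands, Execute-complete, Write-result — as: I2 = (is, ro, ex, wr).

I1: IS=1 RO=2 EX=6 WR=7
I2: IS=2 RO=8 EX=16 WR=17  [RAW R3: wait I1 write@7]
I3: IS=3 RO=18 EX=19 WR=20  [RAW R4: wait I2 write@17]
I4: IS=21 RO=22 EX=23 WR=24  [struct: INT busy until I3 writes@20]
I5: IS=22 RO=23 EX=31 WR=32
I6: IS=23 RO=33 EX=35 WR=36  [RAW R1: wait I5 write@32]

I2 = (2, 8, 16, 17)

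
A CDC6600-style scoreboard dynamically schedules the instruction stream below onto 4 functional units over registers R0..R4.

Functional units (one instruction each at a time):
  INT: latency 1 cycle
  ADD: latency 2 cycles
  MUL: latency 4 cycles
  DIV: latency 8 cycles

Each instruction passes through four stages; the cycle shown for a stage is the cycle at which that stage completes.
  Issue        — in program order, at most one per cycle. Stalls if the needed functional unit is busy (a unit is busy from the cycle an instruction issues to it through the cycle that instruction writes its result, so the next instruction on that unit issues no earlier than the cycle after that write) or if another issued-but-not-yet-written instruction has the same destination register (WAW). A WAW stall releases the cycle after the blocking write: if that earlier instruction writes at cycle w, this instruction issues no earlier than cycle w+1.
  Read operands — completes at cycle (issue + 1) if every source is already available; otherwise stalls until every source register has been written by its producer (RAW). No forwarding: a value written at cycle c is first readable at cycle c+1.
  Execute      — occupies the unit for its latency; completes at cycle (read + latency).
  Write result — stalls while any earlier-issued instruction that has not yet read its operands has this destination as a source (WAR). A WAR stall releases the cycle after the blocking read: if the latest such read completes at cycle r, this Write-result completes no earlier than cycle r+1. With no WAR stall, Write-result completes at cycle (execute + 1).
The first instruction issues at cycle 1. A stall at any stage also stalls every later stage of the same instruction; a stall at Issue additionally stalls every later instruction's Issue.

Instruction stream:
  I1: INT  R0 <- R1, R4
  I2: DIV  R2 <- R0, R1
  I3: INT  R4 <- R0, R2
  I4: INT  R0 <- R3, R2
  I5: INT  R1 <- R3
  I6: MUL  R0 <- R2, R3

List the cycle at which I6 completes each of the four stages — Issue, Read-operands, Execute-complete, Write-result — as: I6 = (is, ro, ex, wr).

  I1 | 1 | 2 | 3 | 4
  I2 | 2 | 5 | 13 | 14   RAW R0: wait I1 write@4
  I3 | 5 | 15 | 16 | 17   struct: INT busy until I1 writes@4 · RAW R2: wait I2 write@14
  I4 | 18 | 19 | 20 | 21   struct: INT busy until I3 writes@17
  I5 | 22 | 23 | 24 | 25   struct: INT busy until I4 writes@21
  I6 | 23 | 24 | 28 | 29

I6 = (23, 24, 28, 29)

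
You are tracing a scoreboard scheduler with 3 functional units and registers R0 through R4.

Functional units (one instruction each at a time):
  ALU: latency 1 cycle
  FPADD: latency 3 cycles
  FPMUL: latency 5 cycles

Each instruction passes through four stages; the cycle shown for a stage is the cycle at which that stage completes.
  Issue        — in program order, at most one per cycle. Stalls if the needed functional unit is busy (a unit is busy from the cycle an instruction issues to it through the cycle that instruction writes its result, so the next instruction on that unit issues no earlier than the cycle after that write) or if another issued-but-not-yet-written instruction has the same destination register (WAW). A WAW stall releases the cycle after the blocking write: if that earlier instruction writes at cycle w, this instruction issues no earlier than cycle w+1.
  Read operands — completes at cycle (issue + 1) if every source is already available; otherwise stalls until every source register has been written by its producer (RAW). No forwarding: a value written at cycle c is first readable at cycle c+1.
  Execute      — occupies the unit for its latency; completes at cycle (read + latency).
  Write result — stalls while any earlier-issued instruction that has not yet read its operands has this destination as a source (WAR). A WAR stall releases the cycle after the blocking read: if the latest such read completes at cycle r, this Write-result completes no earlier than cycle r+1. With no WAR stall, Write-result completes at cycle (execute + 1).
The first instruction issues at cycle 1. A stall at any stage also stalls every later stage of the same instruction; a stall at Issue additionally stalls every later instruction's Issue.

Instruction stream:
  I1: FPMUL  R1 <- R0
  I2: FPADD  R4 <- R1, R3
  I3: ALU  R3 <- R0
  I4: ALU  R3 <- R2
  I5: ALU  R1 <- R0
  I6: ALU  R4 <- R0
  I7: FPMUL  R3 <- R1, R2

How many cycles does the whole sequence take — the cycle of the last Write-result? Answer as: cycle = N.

c1: I1 dispatched to FPMUL
c2: I1 operands ready | I2 dispatched to FPADD
c3: I3 dispatched to ALU
c4: I3 operands ready
c5: I3 complete
c7: I1 complete
c8: R1←I1
c9: I2 operands ready
c10: R3←I3
c11: I4 dispatched to ALU
c12: I2 complete | I4 operands ready
c13: R4←I2 | I4 complete
c14: R3←I4
c15: I5 dispatched to ALU
c16: I5 operands ready
c17: I5 complete
c18: R1←I5
c19: I6 dispatched to ALU
c20: I6 operands ready | I7 dispatched to FPMUL
c21: I6 complete | I7 operands ready
c22: R4←I6
c26: I7 complete
c27: R3←I7

cycle = 27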